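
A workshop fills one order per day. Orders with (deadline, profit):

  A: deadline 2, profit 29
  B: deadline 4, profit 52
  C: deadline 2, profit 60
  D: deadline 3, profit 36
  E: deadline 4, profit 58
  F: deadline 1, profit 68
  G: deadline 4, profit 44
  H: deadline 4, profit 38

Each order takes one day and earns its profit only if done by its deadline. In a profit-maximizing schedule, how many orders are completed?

Take jobs in profit order; each goes to the latest open slot no later than its deadline.
Profit order: F=68 C=60 E=58 B=52 G=44 H=38 D=36 A=29
Assign: F→slot 1, C→slot 2, E→slot 4, B→slot 3, G skipped, H skipped, D skipped, A skipped.
Slots: [1:F] [2:C] [3:B] [4:E]
4 of 8 scheduled.

4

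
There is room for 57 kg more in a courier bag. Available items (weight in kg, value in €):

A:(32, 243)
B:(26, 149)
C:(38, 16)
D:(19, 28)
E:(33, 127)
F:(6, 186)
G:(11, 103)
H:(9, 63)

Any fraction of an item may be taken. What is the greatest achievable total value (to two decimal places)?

Order: F (186/6=31.00) > G (103/11=9.36) > A (243/32=7.59) > H (63/9=7.00) > B (149/26=5.73) > E (127/33=3.85) > D (28/19=1.47) > C (16/38=0.42)
Fill: take F (6 @ 186) → take G (11 @ 103) → take A (32 @ 243) → take 8/9 of H → 56.00; 57/57 used.
Total value = 588.00

588.00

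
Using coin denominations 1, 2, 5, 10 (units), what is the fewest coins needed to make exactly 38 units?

6

38 − 3×10→8 − 1×5→3 − 1×2→1 − 1×1→0
Total coins = 3 + 1 + 1 + 1 = 6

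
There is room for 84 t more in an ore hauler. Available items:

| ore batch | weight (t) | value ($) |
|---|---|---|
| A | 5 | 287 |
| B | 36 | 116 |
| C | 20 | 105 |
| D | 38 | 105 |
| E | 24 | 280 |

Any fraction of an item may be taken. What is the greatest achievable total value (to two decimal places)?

Sort by value per unit weight and fill in that order.
Ratios (sorted): A 57.40, E 11.67, C 5.25, B 3.22, D 2.76
take A (5 @ 287); take E (24 @ 280); take C (20 @ 105); take 35/36 of B → 112.78. Capacity used 84/84.
Total value = 784.78

784.78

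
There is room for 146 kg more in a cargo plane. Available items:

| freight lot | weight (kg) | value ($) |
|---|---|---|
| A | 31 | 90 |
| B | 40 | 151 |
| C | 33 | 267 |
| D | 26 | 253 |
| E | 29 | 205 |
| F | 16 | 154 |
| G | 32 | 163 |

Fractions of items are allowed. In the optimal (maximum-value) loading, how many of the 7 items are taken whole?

Ratios (sorted): D 9.73, F 9.62, C 8.09, E 7.07, G 5.09, B 3.77, A 2.90
take D (26 @ 253); take F (16 @ 154); take C (33 @ 267); take E (29 @ 205); take G (32 @ 163); take 10/40 of B → 37.75. Capacity used 146/146.
5 item(s) taken whole; one partial (take 10/40 of B).

5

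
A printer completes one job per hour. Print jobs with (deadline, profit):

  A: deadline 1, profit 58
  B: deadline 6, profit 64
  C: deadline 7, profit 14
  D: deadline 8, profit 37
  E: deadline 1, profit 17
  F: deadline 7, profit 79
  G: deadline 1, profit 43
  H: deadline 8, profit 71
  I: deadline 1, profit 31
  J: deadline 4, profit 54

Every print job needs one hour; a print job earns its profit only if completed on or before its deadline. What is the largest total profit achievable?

377

By profit: F(d7,79), H(d8,71), B(d6,64), A(d1,58), J(d4,54), G(d1,43), D(d8,37), I(d1,31), E(d1,17), C(d7,14)
F→slot 7; H→slot 8; B→slot 6; A→slot 1; J→slot 4; G skipped; D→slot 5; I skipped; E skipped; C→slot 3.
Profit = 58 + 14 + 54 + 37 + 64 + 79 + 71 = 377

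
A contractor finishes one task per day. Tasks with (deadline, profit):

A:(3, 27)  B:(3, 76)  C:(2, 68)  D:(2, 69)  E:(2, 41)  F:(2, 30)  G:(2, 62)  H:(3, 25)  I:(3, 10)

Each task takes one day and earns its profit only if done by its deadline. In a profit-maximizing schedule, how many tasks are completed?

3

Sort by profit descending; place each in the latest free slot ≤ its deadline.
Profit order: B=76 D=69 C=68 G=62 E=41 F=30 A=27 H=25 I=10
Assign: B→slot 3, D→slot 2, C→slot 1, G skipped, E skipped, F skipped, A skipped, H skipped, I skipped.
Slots: [1:C] [2:D] [3:B]
3 of 9 scheduled.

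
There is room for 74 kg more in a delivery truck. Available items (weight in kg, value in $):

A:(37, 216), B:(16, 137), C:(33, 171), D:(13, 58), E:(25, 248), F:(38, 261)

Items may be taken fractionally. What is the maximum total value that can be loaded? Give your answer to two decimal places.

Ratios (sorted): E 9.92, B 8.56, F 6.87, A 5.84, C 5.18, D 4.46
take E (25 @ 248); take B (16 @ 137); take 33/38 of F → 226.66. Capacity used 74/74.
Total value = 611.66

611.66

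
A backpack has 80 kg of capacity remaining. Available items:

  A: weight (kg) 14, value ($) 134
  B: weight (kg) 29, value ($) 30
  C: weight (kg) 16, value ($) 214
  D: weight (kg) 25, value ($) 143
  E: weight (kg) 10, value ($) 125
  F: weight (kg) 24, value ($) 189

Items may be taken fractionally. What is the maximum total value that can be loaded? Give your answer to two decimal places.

753.52

Greedy by value/weight ratio, highest first.
Ratios (sorted): C 13.38, E 12.50, A 9.57, F 7.88, D 5.72, B 1.03
take C (16 @ 214); take E (10 @ 125); take A (14 @ 134); take F (24 @ 189); take 16/25 of D → 91.52. Capacity used 80/80.
Total value = 753.52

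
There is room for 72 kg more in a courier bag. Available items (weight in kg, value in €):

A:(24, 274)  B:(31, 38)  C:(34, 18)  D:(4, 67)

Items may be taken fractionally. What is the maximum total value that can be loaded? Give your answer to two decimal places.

Ratios (sorted): D 16.75, A 11.42, B 1.23, C 0.53
take D (4 @ 67); take A (24 @ 274); take B (31 @ 38); take 13/34 of C → 6.88. Capacity used 72/72.
Total value = 385.88

385.88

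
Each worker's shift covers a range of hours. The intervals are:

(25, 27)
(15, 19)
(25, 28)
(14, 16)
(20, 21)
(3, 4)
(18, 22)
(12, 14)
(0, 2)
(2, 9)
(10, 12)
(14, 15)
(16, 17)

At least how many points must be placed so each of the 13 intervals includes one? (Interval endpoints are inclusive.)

Process intervals by earliest right end; each time one isn't hit yet, stab at its right endpoint.
By right end: [0,2]  [3,4]  [2,9]  [10,12]  [12,14]  [14,15]  [14,16]  [16,17]  [15,19]  [20,21]  [18,22]  [25,27]  [25,28]
[0,2] uncovered → point at 2; [3,4] uncovered → point at 4; [10,12] uncovered → point at 12; [14,15] uncovered → point at 15; [16,17] uncovered → point at 17; [20,21] uncovered → point at 21; [25,27] uncovered → point at 27.
Points: 2, 4, 12, 15, 17, 21, 27 (7 total).

7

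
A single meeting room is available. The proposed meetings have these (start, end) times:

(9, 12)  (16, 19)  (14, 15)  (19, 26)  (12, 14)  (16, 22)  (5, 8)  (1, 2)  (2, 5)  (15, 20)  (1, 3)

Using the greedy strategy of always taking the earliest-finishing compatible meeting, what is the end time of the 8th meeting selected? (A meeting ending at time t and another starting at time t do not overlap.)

Sorted by end: (1,2)  (1,3)  (2,5)  (5,8)  (9,12)  (12,14)  (14,15)  (16,19)  (15,20)  (16,22)  (19,26)
take (1,2); take (2,5); take (5,8); take (9,12); take (12,14); take (14,15); take (16,19); skip (16,22); take (19,26).
Selected: (1,2) (2,5) (5,8) (9,12) (12,14) (14,15) (16,19) (19,26)

26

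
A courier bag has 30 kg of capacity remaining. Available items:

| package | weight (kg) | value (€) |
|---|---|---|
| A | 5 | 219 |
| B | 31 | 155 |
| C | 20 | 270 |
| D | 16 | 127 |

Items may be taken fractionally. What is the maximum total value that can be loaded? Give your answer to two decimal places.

Order: A (219/5=43.80) > C (270/20=13.50) > D (127/16=7.94) > B (155/31=5.00)
Fill: take A (5 @ 219) → take C (20 @ 270) → take 5/16 of D → 39.69; 30/30 used.
Total value = 528.69

528.69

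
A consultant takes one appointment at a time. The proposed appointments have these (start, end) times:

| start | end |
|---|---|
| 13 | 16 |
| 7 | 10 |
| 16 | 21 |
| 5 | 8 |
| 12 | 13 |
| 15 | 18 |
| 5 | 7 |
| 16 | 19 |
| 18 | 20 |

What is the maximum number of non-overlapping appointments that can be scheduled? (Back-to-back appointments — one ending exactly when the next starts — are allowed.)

Sorted by end: (5,7)  (5,8)  (7,10)  (12,13)  (13,16)  (15,18)  (16,19)  (18,20)  (16,21)
take (5,7); skip (5,8); take (7,10); take (12,13); take (13,16); skip (15,18); take (16,19); skip (18,20).
Selected 5 appointments.

5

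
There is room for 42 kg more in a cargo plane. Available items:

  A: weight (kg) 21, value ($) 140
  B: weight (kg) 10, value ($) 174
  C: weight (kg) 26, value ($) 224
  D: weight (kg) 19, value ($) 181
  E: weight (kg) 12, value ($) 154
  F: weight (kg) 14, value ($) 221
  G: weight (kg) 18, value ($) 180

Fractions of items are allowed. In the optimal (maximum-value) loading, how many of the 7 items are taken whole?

Greedy by value/weight ratio, highest first.
Ratios (sorted): B 17.40, F 15.79, E 12.83, G 10.00, D 9.53, C 8.62, A 6.67
take B (10 @ 174); take F (14 @ 221); take E (12 @ 154); take 6/18 of G → 60.00. Capacity used 42/42.
3 item(s) taken whole; one partial (take 6/18 of G).

3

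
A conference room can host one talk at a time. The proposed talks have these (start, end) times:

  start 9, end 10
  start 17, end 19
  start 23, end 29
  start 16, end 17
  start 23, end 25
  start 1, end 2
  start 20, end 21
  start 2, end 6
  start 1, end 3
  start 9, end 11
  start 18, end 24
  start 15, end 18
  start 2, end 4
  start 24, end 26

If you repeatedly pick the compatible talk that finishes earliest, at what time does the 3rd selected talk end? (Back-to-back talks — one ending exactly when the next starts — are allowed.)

Sort by end time and greedily take each interval whose start is ≥ the last chosen end.
Sorted by end: (1,2)  (1,3)  (2,4)  (2,6)  (9,10)  (9,11)  (16,17)  (15,18)  (17,19)  (20,21)  (18,24)  (23,25)  (24,26)  (23,29)
take (1,2); skip (1,3); take (2,4); take (9,10); take (16,17); take (17,19); take (20,21); take (23,25).
Selected: (1,2) (2,4) (9,10) (16,17) (17,19) (20,21) (23,25)

10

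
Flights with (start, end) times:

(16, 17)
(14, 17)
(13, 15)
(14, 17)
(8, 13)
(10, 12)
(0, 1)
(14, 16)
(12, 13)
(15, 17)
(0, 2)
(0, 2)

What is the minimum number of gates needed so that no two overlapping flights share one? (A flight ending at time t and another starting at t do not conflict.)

Count concurrent intervals with a sweep; the peak is the room count.
Events (time:±→running): 0:+→1 0:+→2 0:+→3 1:-→2 2:-→1 2:-→0 8:+→1 10:+→2 12:-→1 12:+→2 13:-→1 13:-→0 13:+→1 14:+→2 14:+→3 14:+→4 … peak 4.

4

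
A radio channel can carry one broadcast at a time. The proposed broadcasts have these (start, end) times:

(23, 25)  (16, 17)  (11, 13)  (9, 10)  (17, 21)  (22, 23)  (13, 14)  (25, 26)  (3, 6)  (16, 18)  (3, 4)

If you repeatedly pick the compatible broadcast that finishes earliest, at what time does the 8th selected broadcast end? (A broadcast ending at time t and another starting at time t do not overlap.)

25

By end time: (3,4), (3,6), (9,10), (11,13), (13,14), (16,17), (16,18), (17,21), (22,23), (23,25), (25,26).
Pick (3,4); next start ≥ 4 → (9,10); next start ≥ 10 → (11,13); next start ≥ 13 → (13,14); next start ≥ 14 → (16,17); next start ≥ 17 → (17,21); next start ≥ 21 → (22,23); next start ≥ 23 → (23,25); next start ≥ 25 → (25,26).
Selected: (3,4) (9,10) (11,13) (13,14) (16,17) (17,21) (22,23) (23,25) (25,26)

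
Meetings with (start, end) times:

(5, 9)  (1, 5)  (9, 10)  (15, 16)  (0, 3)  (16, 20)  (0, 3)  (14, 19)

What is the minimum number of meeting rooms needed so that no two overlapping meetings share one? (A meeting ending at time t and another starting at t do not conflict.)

3

The answer is the maximum number of intervals overlapping at any instant.
starts: [0, 0, 1, 5, 9, 14, 15, 16]
ends:   [3, 3, 5, 9, 10, 16, 19, 20]
s0→1 s0→2 s1→3  — peak 3.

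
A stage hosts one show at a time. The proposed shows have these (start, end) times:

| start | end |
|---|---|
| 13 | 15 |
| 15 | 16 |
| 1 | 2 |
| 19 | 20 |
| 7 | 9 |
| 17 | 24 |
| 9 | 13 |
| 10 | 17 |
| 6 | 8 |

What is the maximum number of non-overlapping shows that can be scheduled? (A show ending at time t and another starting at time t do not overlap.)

6

Greedy by earliest finish: after sorting by end time, pick each interval compatible with the last pick.
Sorted by end: (1,2)  (6,8)  (7,9)  (9,13)  (13,15)  (15,16)  (10,17)  (19,20)  (17,24)
take (1,2); take (6,8); take (9,13); take (13,15); take (15,16); take (19,20).
Selected 6 shows.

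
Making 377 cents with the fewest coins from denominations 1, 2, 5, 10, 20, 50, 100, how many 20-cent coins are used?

377 − 3×100→77 − 1×50→27 − 1×20→7 − 1×5→2 − 1×2→0
Count of 20: 1

1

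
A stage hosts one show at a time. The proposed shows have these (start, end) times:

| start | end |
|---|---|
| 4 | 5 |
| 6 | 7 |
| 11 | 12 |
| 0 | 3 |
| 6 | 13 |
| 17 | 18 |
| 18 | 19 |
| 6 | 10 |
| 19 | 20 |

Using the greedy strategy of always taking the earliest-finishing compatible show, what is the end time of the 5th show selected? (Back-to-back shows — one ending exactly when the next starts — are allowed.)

18

Sorted by end: (0,3)  (4,5)  (6,7)  (6,10)  (11,12)  (6,13)  (17,18)  (18,19)  (19,20)
take (0,3); take (4,5); take (6,7); skip (6,10); take (11,12); skip (6,13); take (17,18); take (18,19); take (19,20).
Selected: (0,3) (4,5) (6,7) (11,12) (17,18) (18,19) (19,20)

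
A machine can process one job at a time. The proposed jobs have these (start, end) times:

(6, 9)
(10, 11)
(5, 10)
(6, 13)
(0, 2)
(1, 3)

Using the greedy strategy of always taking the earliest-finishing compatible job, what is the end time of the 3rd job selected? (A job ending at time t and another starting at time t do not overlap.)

By end time: (0,2), (1,3), (6,9), (5,10), (10,11), (6,13).
Pick (0,2); next start ≥ 2 → (6,9); next start ≥ 9 → (10,11).
Selected: (0,2) (6,9) (10,11)

11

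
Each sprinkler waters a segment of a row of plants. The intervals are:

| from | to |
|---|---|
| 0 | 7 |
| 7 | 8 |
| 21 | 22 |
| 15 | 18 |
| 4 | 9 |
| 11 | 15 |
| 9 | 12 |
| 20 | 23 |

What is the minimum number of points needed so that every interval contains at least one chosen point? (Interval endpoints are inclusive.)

4

Process intervals by earliest right end; each time one isn't hit yet, stab at its right endpoint.
By right end: [0,7]  [7,8]  [4,9]  [9,12]  [11,15]  [15,18]  [21,22]  [20,23]
[0,7] uncovered → point at 7; [9,12] uncovered → point at 12; [15,18] uncovered → point at 18; [21,22] uncovered → point at 22.
Points: 7, 12, 18, 22 (4 total).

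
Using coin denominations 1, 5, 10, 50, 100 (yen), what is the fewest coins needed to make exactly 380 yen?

Use the largest denomination that fits, subtract, and repeat.
380 − 3×100→80 − 1×50→30 − 3×10→0
Total coins = 3 + 1 + 3 = 7

7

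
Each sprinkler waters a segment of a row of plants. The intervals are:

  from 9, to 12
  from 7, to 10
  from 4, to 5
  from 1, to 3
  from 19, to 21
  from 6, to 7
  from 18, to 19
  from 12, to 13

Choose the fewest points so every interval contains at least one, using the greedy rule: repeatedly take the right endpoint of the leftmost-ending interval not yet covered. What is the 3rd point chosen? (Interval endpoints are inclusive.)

By right end: [1,3]  [4,5]  [6,7]  [7,10]  [9,12]  [12,13]  [18,19]  [19,21]
[1,3] uncovered → point at 3; [4,5] uncovered → point at 5; [6,7] uncovered → point at 7; [9,12] uncovered → point at 12; [18,19] uncovered → point at 19.
Points: 3, 5, 7, 12, 19 (5 total).

7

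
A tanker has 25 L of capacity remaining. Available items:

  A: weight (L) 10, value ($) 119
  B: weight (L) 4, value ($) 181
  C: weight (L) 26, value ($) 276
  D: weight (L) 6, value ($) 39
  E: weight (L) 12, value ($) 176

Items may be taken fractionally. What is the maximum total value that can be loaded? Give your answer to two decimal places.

Order: B (181/4=45.25) > E (176/12=14.67) > A (119/10=11.90) > C (276/26=10.62) > D (39/6=6.50)
Fill: take B (4 @ 181) → take E (12 @ 176) → take 9/10 of A → 107.10; 25/25 used.
Total value = 464.10

464.10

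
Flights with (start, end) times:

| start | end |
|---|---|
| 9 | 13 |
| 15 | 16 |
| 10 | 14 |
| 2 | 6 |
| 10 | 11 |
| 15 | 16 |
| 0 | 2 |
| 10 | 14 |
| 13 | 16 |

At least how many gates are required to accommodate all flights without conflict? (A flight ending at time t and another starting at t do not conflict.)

The answer is the maximum number of intervals overlapping at any instant.
starts: [0, 2, 9, 10, 10, 10, 13, 15, 15]
ends:   [2, 6, 11, 13, 14, 14, 16, 16, 16]
s0→1 e2→0 s2→1 e6→0 s9→1 s10→2 s10→3 s10→4  — peak 4.

4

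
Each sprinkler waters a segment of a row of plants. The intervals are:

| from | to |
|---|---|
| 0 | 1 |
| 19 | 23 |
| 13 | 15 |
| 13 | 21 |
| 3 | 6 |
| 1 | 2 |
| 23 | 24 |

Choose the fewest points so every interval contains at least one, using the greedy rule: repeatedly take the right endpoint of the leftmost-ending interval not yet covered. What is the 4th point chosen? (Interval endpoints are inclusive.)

23

Sort by right endpoint; whenever an interval is uncovered, place a point at its right end.
Sorted: [0,1] [1,2] [3,6] [13,15] [13,21] [19,23] [23,24]
{[0,1],[1,2]} hit by 1; {[3,6]} hit by 6; {[13,15],[13,21]} hit by 15; {[19,23],[23,24]} hit by 23.
Points: 1, 6, 15, 23 (4 total).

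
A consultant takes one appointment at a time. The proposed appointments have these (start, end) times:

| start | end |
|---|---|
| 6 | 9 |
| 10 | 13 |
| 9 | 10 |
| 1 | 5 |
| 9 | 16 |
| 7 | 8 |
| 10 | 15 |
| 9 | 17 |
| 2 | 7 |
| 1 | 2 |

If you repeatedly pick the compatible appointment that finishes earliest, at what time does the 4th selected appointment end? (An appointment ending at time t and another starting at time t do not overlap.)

10

Sorted by end: (1,2)  (1,5)  (2,7)  (7,8)  (6,9)  (9,10)  (10,13)  (10,15)  (9,16)  (9,17)
take (1,2); skip (1,5); take (2,7); take (7,8); take (9,10); take (10,13); skip (9,16).
Selected: (1,2) (2,7) (7,8) (9,10) (10,13)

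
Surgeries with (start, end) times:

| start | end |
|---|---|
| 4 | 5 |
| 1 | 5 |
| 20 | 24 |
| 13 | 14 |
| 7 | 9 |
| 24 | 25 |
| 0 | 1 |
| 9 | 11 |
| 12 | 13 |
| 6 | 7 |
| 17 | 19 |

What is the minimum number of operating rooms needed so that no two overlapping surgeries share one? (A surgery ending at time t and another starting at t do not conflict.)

Events (time:±→running): 0:+→1 1:-→0 1:+→1 4:+→2 … peak 2.

2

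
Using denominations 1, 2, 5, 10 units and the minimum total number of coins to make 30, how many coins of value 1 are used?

0

30 − 3×10→0
Count of 1: 0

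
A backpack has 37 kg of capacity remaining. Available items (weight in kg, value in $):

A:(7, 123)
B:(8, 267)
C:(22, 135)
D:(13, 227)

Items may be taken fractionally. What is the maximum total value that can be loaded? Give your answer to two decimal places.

672.23

Sort by value per unit weight and fill in that order.
Order: B (267/8=33.38) > A (123/7=17.57) > D (227/13=17.46) > C (135/22=6.14)
Fill: take B (8 @ 267) → take A (7 @ 123) → take D (13 @ 227) → take 9/22 of C → 55.23; 37/37 used.
Total value = 672.23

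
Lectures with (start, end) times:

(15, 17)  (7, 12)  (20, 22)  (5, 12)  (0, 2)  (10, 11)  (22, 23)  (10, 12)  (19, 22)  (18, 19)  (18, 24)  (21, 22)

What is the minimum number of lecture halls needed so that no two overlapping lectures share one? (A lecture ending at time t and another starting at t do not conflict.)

4

Count concurrent intervals with a sweep; the peak is the room count.
Events (time:±→running): 0:+→1 2:-→0 5:+→1 7:+→2 10:+→3 10:+→4 … peak 4.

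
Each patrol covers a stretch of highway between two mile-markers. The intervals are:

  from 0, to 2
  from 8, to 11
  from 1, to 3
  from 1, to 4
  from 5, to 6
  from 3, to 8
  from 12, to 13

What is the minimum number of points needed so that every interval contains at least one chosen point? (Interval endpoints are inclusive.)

By right end: [0,2]  [1,3]  [1,4]  [5,6]  [3,8]  [8,11]  [12,13]
[0,2] uncovered → point at 2; [5,6] uncovered → point at 6; [8,11] uncovered → point at 11; [12,13] uncovered → point at 13.
Points: 2, 6, 11, 13 (4 total).

4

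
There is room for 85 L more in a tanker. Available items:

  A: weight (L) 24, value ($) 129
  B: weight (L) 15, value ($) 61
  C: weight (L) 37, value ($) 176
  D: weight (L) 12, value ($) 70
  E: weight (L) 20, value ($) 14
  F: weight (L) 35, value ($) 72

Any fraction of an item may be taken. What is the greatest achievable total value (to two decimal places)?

423.80

Order: D (70/12=5.83) > A (129/24=5.38) > C (176/37=4.76) > B (61/15=4.07) > F (72/35=2.06) > E (14/20=0.70)
Fill: take D (12 @ 70) → take A (24 @ 129) → take C (37 @ 176) → take 12/15 of B → 48.80; 85/85 used.
Total value = 423.80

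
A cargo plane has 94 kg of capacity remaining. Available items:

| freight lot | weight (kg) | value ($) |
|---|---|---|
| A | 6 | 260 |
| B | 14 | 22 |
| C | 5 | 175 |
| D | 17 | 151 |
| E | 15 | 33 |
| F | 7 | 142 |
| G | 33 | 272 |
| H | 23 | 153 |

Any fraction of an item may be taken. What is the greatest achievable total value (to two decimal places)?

Greedy by value/weight ratio, highest first.
Ratios (sorted): A 43.33, C 35.00, F 20.29, D 8.88, G 8.24, H 6.65, E 2.20, B 1.57
take A (6 @ 260); take C (5 @ 175); take F (7 @ 142); take D (17 @ 151); take G (33 @ 272); take H (23 @ 153); take 3/15 of E → 6.60. Capacity used 94/94.
Total value = 1159.60

1159.60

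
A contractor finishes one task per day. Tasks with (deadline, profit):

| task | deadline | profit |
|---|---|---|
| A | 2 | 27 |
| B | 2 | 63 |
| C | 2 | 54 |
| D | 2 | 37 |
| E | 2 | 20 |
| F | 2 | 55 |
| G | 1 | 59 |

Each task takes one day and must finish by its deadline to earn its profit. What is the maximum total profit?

Sort by profit descending; place each in the latest free slot ≤ its deadline.
By profit: B(d2,63), G(d1,59), F(d2,55), C(d2,54), D(d2,37), A(d2,27), E(d2,20)
B→slot 2; G→slot 1; F skipped; C skipped; D skipped; A skipped; E skipped.
Profit = 59 + 63 = 122

122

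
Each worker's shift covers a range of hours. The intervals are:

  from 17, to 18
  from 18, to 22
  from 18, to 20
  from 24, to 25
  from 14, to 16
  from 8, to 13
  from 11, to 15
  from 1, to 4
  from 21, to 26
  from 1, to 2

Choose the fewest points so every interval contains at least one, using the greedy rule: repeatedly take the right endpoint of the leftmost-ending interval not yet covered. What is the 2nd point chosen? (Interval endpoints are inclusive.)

Sort by right endpoint; whenever an interval is uncovered, place a point at its right end.
Sorted: [1,2] [1,4] [8,13] [11,15] [14,16] [17,18] [18,20] [18,22] [24,25] [21,26]
{[1,2],[1,4]} hit by 2; {[8,13],[11,15]} hit by 13; {[14,16]} hit by 16; {[17,18],[18,20],[18,22]} hit by 18; {[24,25],[21,26]} hit by 25.
Points: 2, 13, 16, 18, 25 (5 total).

13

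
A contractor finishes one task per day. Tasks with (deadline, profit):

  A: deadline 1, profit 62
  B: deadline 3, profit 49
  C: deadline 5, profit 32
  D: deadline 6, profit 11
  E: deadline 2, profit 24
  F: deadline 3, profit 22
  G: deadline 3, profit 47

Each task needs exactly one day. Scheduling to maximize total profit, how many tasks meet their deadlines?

5

By profit: A(d1,62), B(d3,49), G(d3,47), C(d5,32), E(d2,24), F(d3,22), D(d6,11)
A→slot 1; B→slot 3; G→slot 2; C→slot 5; E skipped; F skipped; D→slot 6.
5 of 7 scheduled.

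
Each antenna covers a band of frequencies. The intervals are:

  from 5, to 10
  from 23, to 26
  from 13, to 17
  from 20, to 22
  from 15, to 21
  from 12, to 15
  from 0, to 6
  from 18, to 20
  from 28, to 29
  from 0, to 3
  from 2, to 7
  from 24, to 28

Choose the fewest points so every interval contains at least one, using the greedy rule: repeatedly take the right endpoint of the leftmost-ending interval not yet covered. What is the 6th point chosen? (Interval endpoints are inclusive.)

Process intervals by earliest right end; each time one isn't hit yet, stab at its right endpoint.
Sorted: [0,3] [0,6] [2,7] [5,10] [12,15] [13,17] [18,20] [15,21] [20,22] [23,26] [24,28] [28,29]
{[0,3],[0,6],[2,7]} hit by 3; {[5,10]} hit by 10; {[12,15],[13,17]} hit by 15; {[18,20],[15,21],[20,22]} hit by 20; {[23,26],[24,28]} hit by 26; {[28,29]} hit by 29.
Points: 3, 10, 15, 20, 26, 29 (6 total).

29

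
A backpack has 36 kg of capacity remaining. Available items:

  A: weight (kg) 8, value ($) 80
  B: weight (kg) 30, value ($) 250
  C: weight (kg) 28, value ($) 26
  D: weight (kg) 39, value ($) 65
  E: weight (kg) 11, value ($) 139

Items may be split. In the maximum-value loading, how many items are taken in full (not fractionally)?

Sort by value per unit weight and fill in that order.
Ratios (sorted): E 12.64, A 10.00, B 8.33, D 1.67, C 0.93
take E (11 @ 139); take A (8 @ 80); take 17/30 of B → 141.67. Capacity used 36/36.
2 item(s) taken whole; one partial (take 17/30 of B).

2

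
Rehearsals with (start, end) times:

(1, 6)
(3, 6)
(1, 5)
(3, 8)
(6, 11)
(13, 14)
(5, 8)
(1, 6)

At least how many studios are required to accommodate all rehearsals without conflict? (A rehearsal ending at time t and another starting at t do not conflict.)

The answer is the maximum number of intervals overlapping at any instant.
starts: [1, 1, 1, 3, 3, 5, 6, 13]
ends:   [5, 6, 6, 6, 8, 8, 11, 14]
s1→1 s1→2 s1→3 s3→4 s3→5  — peak 5.

5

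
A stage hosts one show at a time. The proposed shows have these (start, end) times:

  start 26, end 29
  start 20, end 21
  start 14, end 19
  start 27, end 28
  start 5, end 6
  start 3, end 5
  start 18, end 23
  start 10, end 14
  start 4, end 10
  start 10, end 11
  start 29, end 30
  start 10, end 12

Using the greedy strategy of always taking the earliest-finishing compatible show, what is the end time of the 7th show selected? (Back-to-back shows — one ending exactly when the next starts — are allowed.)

Greedy by earliest finish: after sorting by end time, pick each interval compatible with the last pick.
By end time: (3,5), (5,6), (4,10), (10,11), (10,12), (10,14), (14,19), (20,21), (18,23), (27,28), (26,29), (29,30).
Pick (3,5); next start ≥ 5 → (5,6); next start ≥ 6 → (10,11); next start ≥ 11 → (14,19); next start ≥ 19 → (20,21); next start ≥ 21 → (27,28); next start ≥ 28 → (29,30).
Selected: (3,5) (5,6) (10,11) (14,19) (20,21) (27,28) (29,30)

30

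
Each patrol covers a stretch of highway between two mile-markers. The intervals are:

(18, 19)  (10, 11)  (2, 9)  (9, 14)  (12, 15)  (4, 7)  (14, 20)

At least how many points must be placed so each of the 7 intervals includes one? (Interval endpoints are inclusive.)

4

By right end: [4,7]  [2,9]  [10,11]  [9,14]  [12,15]  [18,19]  [14,20]
[4,7] uncovered → point at 7; [10,11] uncovered → point at 11; [12,15] uncovered → point at 15; [18,19] uncovered → point at 19.
Points: 7, 11, 15, 19 (4 total).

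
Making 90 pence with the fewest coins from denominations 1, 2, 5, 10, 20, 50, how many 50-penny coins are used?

Use the largest denomination that fits, subtract, and repeat.
90 − 1×50→40 − 2×20→0
Count of 50: 1

1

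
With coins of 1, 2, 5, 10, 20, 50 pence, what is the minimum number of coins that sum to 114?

Greedy: take as many of the largest coin as possible, then repeat with the remainder.
114 = 2×50 + 1×10 + 2×2
Total coins = 2 + 1 + 2 = 5

5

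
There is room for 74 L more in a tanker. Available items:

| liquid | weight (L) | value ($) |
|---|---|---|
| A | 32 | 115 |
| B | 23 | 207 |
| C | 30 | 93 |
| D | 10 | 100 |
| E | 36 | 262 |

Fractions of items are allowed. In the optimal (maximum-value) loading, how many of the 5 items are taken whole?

3

Sort by value per unit weight and fill in that order.
Ratios (sorted): D 10.00, B 9.00, E 7.28, A 3.59, C 3.10
take D (10 @ 100); take B (23 @ 207); take E (36 @ 262); take 5/32 of A → 17.97. Capacity used 74/74.
3 item(s) taken whole; one partial (take 5/32 of A).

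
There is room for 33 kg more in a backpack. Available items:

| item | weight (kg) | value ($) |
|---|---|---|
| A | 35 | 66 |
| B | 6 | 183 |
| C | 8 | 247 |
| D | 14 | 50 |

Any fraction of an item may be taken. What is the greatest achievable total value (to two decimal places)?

489.43

Greedy by value/weight ratio, highest first.
Ratios (sorted): C 30.88, B 30.50, D 3.57, A 1.89
take C (8 @ 247); take B (6 @ 183); take D (14 @ 50); take 5/35 of A → 9.43. Capacity used 33/33.
Total value = 489.43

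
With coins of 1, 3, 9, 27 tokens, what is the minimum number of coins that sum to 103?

7

103 = 3×27 + 2×9 + 1×3 + 1×1
Total coins = 3 + 2 + 1 + 1 = 7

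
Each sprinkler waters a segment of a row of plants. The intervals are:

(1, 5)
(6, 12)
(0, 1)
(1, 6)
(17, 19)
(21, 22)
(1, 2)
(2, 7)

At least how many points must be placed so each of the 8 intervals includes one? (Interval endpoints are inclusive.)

4

By right end: [0,1]  [1,2]  [1,5]  [1,6]  [2,7]  [6,12]  [17,19]  [21,22]
[0,1] uncovered → point at 1; [2,7] uncovered → point at 7; [17,19] uncovered → point at 19; [21,22] uncovered → point at 22.
Points: 1, 7, 19, 22 (4 total).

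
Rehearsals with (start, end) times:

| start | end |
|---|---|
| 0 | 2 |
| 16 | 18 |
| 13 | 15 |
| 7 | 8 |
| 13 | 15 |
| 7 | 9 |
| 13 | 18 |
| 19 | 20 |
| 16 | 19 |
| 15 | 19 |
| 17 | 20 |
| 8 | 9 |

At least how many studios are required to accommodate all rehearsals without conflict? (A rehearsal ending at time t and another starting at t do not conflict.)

The answer is the maximum number of intervals overlapping at any instant.
Events (time:±→running): 0:+→1 2:-→0 7:+→1 7:+→2 8:-→1 8:+→2 9:-→1 9:-→0 13:+→1 13:+→2 13:+→3 15:-→2 15:-→1 15:+→2 16:+→3 16:+→4 17:+→5 … peak 5.

5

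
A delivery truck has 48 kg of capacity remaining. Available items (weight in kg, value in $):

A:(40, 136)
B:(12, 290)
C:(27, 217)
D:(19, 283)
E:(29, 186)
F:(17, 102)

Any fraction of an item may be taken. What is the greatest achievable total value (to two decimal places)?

Greedy by value/weight ratio, highest first.
Ratios (sorted): B 24.17, D 14.89, C 8.04, E 6.41, F 6.00, A 3.40
take B (12 @ 290); take D (19 @ 283); take 17/27 of C → 136.63. Capacity used 48/48.
Total value = 709.63

709.63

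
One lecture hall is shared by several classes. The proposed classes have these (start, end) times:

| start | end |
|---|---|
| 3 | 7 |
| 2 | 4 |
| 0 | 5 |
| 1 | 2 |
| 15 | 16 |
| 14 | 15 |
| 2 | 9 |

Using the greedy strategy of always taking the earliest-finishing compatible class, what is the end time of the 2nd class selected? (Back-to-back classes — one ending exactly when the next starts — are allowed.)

Greedy by earliest finish: after sorting by end time, pick each interval compatible with the last pick.
By end time: (1,2), (2,4), (0,5), (3,7), (2,9), (14,15), (15,16).
Pick (1,2); next start ≥ 2 → (2,4); next start ≥ 4 → (14,15); next start ≥ 15 → (15,16).
Selected: (1,2) (2,4) (14,15) (15,16)

4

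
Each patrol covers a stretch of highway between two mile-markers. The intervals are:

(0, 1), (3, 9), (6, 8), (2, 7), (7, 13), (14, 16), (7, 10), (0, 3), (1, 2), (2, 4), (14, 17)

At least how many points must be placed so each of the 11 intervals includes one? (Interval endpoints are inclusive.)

Process intervals by earliest right end; each time one isn't hit yet, stab at its right endpoint.
By right end: [0,1]  [1,2]  [0,3]  [2,4]  [2,7]  [6,8]  [3,9]  [7,10]  [7,13]  [14,16]  [14,17]
[0,1] uncovered → point at 1; [2,4] uncovered → point at 4; [6,8] uncovered → point at 8; [14,16] uncovered → point at 16.
Points: 1, 4, 8, 16 (4 total).

4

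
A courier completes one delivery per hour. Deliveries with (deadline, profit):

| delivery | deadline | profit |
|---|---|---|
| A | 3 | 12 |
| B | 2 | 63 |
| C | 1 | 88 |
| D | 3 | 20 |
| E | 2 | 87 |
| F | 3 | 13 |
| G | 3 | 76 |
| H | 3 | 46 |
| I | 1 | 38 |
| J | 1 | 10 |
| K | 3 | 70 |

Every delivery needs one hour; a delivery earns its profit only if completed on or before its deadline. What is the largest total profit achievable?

Sort by profit descending; place each in the latest free slot ≤ its deadline.
By profit: C(d1,88), E(d2,87), G(d3,76), K(d3,70), B(d2,63), H(d3,46), I(d1,38), D(d3,20), F(d3,13), A(d3,12), J(d1,10)
C→slot 1; E→slot 2; G→slot 3; K skipped; B skipped; H skipped; I skipped; D skipped; F skipped; A skipped; J skipped.
Profit = 88 + 87 + 76 = 251

251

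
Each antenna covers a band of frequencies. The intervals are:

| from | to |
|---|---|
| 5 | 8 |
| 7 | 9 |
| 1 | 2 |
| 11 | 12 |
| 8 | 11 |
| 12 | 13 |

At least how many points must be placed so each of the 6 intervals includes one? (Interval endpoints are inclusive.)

Sorted: [1,2] [5,8] [7,9] [8,11] [11,12] [12,13]
{[1,2]} hit by 2; {[5,8],[7,9],[8,11]} hit by 8; {[11,12],[12,13]} hit by 12.
Points: 2, 8, 12 (3 total).

3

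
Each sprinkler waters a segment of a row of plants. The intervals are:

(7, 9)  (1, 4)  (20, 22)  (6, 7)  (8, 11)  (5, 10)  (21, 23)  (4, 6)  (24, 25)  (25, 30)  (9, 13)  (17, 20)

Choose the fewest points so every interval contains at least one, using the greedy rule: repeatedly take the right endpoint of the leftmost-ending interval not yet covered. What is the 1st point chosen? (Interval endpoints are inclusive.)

Process intervals by earliest right end; each time one isn't hit yet, stab at its right endpoint.
Sorted: [1,4] [4,6] [6,7] [7,9] [5,10] [8,11] [9,13] [17,20] [20,22] [21,23] [24,25] [25,30]
{[1,4],[4,6]} hit by 4; {[6,7],[7,9],[5,10]} hit by 7; {[8,11],[9,13]} hit by 11; {[17,20],[20,22]} hit by 20; {[21,23]} hit by 23; {[24,25],[25,30]} hit by 25.
Points: 4, 7, 11, 20, 23, 25 (6 total).

4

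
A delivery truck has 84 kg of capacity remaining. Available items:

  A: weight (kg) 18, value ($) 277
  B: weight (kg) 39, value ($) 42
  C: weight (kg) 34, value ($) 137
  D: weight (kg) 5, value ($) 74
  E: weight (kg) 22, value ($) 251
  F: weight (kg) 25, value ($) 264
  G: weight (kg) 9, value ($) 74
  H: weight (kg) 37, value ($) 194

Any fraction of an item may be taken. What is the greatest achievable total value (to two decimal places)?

Ratios (sorted): A 15.39, D 14.80, E 11.41, F 10.56, G 8.22, H 5.24, C 4.03, B 1.08
take A (18 @ 277); take D (5 @ 74); take E (22 @ 251); take F (25 @ 264); take G (9 @ 74); take 5/37 of H → 26.22. Capacity used 84/84.
Total value = 966.22

966.22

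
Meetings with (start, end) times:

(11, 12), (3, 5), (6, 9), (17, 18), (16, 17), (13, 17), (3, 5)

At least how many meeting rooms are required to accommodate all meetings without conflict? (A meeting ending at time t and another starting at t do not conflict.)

starts: [3, 3, 6, 11, 13, 16, 17]
ends:   [5, 5, 9, 12, 17, 17, 18]
s3→1 s3→2  — peak 2.

2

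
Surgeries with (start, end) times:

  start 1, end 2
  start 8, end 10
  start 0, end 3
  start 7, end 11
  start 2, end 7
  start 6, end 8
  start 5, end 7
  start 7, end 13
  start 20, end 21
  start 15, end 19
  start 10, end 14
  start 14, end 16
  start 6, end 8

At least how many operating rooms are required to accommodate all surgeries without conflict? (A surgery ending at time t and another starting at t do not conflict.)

4

Count concurrent intervals with a sweep; the peak is the room count.
Events (time:±→running): 0:+→1 1:+→2 2:-→1 2:+→2 3:-→1 5:+→2 6:+→3 6:+→4 … peak 4.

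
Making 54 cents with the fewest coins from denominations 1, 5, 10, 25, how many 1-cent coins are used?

4

54 = 2×25 + 4×1
Count of 1: 4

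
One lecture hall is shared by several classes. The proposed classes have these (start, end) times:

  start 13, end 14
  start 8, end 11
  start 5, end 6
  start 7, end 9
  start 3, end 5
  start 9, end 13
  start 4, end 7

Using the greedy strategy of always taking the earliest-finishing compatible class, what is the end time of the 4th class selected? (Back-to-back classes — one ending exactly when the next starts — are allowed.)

13

Sort by end time and greedily take each interval whose start is ≥ the last chosen end.
By end time: (3,5), (5,6), (4,7), (7,9), (8,11), (9,13), (13,14).
Pick (3,5); next start ≥ 5 → (5,6); next start ≥ 6 → (7,9); next start ≥ 9 → (9,13); next start ≥ 13 → (13,14).
Selected: (3,5) (5,6) (7,9) (9,13) (13,14)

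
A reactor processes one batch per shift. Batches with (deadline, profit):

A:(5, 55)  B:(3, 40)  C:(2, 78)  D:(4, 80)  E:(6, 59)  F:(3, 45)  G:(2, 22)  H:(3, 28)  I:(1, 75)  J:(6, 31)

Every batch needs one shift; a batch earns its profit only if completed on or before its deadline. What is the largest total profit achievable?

392

Sort by profit descending; place each in the latest free slot ≤ its deadline.
Profit order: D=80 C=78 I=75 E=59 A=55 F=45 B=40 J=31 H=28 G=22
Assign: D→slot 4, C→slot 2, I→slot 1, E→slot 6, A→slot 5, F→slot 3, B skipped, J skipped, H skipped, G skipped.
Slots: [1:I] [2:C] [3:F] [4:D] [5:A] [6:E]
Profit = 75 + 78 + 45 + 80 + 55 + 59 = 392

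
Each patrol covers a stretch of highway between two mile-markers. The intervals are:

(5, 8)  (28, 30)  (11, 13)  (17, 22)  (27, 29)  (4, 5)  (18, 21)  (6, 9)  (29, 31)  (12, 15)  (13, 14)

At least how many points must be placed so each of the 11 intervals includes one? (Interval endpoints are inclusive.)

Sort by right endpoint; whenever an interval is uncovered, place a point at its right end.
Sorted: [4,5] [5,8] [6,9] [11,13] [13,14] [12,15] [18,21] [17,22] [27,29] [28,30] [29,31]
{[4,5],[5,8]} hit by 5; {[6,9]} hit by 9; {[11,13],[13,14],[12,15]} hit by 13; {[18,21],[17,22]} hit by 21; {[27,29],[28,30],[29,31]} hit by 29.
Points: 5, 9, 13, 21, 29 (5 total).

5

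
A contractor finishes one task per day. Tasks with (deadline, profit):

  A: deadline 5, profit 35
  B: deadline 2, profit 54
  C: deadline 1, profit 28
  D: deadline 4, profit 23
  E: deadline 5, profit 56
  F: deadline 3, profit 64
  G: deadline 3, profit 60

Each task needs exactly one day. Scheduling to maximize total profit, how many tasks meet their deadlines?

Profit order: F=64 G=60 E=56 B=54 A=35 C=28 D=23
Assign: F→slot 3, G→slot 2, E→slot 5, B→slot 1, A→slot 4, C skipped, D skipped.
Slots: [1:B] [2:G] [3:F] [4:A] [5:E]
5 of 7 scheduled.

5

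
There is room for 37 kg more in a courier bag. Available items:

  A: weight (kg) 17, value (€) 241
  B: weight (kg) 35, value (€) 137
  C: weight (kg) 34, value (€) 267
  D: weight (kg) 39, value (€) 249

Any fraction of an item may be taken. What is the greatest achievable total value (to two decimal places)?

Ratios (sorted): A 14.18, C 7.85, D 6.38, B 3.91
take A (17 @ 241); take 20/34 of C → 157.06. Capacity used 37/37.
Total value = 398.06

398.06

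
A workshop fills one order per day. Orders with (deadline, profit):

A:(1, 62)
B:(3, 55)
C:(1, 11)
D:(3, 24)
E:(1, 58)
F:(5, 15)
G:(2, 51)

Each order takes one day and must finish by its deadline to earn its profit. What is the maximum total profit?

By profit: A(d1,62), E(d1,58), B(d3,55), G(d2,51), D(d3,24), F(d5,15), C(d1,11)
A→slot 1; E skipped; B→slot 3; G→slot 2; D skipped; F→slot 5; C skipped.
Profit = 62 + 51 + 55 + 15 = 183

183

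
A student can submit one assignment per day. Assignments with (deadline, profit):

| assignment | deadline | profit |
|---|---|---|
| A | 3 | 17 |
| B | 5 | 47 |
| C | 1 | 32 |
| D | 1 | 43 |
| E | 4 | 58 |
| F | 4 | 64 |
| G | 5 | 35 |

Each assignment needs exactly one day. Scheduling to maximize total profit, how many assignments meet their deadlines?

By profit: F(d4,64), E(d4,58), B(d5,47), D(d1,43), G(d5,35), C(d1,32), A(d3,17)
F→slot 4; E→slot 3; B→slot 5; D→slot 1; G→slot 2; C skipped; A skipped.
5 of 7 scheduled.

5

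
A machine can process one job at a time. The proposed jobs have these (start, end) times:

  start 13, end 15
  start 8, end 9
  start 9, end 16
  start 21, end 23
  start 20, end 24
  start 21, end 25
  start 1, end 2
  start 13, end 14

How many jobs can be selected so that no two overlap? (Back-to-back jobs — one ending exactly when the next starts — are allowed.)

By end time: (1,2), (8,9), (13,14), (13,15), (9,16), (21,23), (20,24), (21,25).
Pick (1,2); next start ≥ 2 → (8,9); next start ≥ 9 → (13,14); next start ≥ 14 → (21,23).
Selected 4 jobs.

4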